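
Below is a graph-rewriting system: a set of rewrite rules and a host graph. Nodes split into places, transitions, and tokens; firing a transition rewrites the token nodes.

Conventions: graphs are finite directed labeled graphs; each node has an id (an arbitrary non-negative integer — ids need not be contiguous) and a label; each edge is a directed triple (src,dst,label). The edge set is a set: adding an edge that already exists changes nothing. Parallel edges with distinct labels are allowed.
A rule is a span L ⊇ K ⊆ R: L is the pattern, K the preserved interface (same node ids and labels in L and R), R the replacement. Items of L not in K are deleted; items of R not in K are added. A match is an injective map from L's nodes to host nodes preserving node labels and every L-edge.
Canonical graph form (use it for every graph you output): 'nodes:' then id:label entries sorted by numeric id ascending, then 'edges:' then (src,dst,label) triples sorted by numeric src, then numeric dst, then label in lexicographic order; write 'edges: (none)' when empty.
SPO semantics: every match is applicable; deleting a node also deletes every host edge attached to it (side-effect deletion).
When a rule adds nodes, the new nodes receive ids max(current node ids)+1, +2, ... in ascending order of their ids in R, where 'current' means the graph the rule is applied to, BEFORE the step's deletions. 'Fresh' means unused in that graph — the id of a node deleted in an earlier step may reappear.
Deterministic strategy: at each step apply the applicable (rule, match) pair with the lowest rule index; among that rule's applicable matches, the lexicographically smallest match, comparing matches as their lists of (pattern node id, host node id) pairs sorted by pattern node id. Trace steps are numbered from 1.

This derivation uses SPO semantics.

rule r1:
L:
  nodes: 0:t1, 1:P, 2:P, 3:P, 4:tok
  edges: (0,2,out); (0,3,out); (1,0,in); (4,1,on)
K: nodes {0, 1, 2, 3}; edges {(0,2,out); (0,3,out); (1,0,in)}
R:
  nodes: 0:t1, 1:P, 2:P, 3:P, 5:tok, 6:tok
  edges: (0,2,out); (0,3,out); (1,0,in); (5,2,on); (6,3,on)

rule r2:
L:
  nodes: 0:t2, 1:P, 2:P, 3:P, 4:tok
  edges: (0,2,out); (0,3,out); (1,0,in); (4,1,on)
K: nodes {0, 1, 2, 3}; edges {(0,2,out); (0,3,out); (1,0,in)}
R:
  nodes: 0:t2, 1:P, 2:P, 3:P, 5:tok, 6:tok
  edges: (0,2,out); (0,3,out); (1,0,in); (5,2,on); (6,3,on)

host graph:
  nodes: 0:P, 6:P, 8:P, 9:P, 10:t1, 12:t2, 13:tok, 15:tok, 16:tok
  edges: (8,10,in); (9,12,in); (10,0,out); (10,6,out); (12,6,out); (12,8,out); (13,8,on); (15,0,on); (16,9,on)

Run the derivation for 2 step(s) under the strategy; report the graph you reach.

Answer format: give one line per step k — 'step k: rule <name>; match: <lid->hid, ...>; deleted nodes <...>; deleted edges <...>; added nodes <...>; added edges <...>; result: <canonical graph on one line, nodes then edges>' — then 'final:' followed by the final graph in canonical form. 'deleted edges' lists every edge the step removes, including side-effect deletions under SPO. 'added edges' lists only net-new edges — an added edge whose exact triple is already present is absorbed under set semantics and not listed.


step 1: rule r1; match: 0->10, 1->8, 2->0, 3->6, 4->13; deleted nodes 13; deleted edges (13,8,on); added nodes 17, 18; added edges (17,0,on); (18,6,on); result: nodes: 0:P, 6:P, 8:P, 9:P, 10:t1, 12:t2, 15:tok, 16:tok, 17:tok, 18:tok edges: (8,10,in); (9,12,in); (10,0,out); (10,6,out); (12,6,out); (12,8,out); (15,0,on); (16,9,on); (17,0,on); (18,6,on)
step 2: rule r2; match: 0->12, 1->9, 2->6, 3->8, 4->16; deleted nodes 16; deleted edges (16,9,on); added nodes 19, 20; added edges (19,6,on); (20,8,on); result: nodes: 0:P, 6:P, 8:P, 9:P, 10:t1, 12:t2, 15:tok, 17:tok, 18:tok, 19:tok, 20:tok edges: (8,10,in); (9,12,in); (10,0,out); (10,6,out); (12,6,out); (12,8,out); (15,0,on); (17,0,on); (18,6,on); (19,6,on); (20,8,on)
final:
nodes: 0:P, 6:P, 8:P, 9:P, 10:t1, 12:t2, 15:tok, 17:tok, 18:tok, 19:tok, 20:tok
edges: (8,10,in); (9,12,in); (10,0,out); (10,6,out); (12,6,out); (12,8,out); (15,0,on); (17,0,on); (18,6,on); (19,6,on); (20,8,on)


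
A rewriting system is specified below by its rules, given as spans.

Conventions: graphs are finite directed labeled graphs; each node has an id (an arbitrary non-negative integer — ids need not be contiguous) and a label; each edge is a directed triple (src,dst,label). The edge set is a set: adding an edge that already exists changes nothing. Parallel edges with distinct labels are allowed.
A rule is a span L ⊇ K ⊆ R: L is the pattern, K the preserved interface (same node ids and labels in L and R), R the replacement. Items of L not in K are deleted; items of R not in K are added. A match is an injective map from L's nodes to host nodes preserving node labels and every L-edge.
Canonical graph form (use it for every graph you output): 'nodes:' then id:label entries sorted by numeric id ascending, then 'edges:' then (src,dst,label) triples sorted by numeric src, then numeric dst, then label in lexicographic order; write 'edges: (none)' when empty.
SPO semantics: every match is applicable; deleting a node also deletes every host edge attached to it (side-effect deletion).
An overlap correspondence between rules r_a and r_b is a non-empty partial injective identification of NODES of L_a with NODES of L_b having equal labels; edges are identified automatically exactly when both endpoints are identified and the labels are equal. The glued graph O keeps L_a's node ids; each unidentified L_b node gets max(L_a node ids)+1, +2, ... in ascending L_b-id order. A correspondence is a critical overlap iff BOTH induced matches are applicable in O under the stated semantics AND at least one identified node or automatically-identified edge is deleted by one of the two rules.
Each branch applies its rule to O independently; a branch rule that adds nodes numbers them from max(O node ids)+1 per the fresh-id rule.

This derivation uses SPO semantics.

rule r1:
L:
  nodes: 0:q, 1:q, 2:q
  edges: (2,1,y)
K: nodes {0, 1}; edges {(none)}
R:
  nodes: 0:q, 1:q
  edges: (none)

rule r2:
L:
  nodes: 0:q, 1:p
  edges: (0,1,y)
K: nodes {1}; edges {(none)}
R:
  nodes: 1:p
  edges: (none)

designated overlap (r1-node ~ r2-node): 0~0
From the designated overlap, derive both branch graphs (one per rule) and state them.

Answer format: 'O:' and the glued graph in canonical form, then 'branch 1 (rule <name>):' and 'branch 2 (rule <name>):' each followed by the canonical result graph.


O:
nodes: 0:q, 1:q, 2:q, 3:p
edges: (0,3,y); (2,1,y)
branch 1 (rule r1):
nodes: 0:q, 1:q, 3:p
edges: (0,3,y)
branch 2 (rule r2):
nodes: 1:q, 2:q, 3:p
edges: (2,1,y)


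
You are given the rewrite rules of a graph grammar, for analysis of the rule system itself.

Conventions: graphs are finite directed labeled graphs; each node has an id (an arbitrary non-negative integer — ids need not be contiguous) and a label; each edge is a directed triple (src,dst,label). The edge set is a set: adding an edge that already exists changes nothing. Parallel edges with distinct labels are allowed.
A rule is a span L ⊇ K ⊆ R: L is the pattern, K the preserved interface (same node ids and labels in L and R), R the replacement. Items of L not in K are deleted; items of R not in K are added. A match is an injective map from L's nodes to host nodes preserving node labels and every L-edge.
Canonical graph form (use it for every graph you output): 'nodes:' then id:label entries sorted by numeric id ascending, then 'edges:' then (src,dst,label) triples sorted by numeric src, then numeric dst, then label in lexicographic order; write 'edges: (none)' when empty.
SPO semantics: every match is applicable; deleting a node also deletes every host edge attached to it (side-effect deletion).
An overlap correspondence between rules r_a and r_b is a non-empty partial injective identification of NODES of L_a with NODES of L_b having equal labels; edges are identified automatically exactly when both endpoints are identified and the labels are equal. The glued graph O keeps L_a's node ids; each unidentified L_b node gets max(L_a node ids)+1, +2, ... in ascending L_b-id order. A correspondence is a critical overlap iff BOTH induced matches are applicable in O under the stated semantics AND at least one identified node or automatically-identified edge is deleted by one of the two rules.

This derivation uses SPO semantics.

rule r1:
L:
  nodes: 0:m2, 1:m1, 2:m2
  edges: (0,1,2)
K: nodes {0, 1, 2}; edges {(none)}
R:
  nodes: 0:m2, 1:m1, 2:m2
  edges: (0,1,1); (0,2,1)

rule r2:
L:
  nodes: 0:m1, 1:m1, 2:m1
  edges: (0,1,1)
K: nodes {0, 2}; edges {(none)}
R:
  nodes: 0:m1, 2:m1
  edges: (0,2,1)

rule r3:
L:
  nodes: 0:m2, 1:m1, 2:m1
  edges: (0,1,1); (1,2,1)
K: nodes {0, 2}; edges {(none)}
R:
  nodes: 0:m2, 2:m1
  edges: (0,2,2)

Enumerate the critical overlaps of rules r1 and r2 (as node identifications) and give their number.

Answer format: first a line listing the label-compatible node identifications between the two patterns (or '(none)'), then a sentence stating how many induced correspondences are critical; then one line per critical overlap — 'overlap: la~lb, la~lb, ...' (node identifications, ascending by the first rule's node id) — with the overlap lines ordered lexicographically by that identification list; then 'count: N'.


label-compatible node identifications between L(r1) and L(r2): 1~0, 1~1, 1~2
1 of the induced correspondences is a critical overlap of r1 and r2.
overlap: 1~1
count: 1


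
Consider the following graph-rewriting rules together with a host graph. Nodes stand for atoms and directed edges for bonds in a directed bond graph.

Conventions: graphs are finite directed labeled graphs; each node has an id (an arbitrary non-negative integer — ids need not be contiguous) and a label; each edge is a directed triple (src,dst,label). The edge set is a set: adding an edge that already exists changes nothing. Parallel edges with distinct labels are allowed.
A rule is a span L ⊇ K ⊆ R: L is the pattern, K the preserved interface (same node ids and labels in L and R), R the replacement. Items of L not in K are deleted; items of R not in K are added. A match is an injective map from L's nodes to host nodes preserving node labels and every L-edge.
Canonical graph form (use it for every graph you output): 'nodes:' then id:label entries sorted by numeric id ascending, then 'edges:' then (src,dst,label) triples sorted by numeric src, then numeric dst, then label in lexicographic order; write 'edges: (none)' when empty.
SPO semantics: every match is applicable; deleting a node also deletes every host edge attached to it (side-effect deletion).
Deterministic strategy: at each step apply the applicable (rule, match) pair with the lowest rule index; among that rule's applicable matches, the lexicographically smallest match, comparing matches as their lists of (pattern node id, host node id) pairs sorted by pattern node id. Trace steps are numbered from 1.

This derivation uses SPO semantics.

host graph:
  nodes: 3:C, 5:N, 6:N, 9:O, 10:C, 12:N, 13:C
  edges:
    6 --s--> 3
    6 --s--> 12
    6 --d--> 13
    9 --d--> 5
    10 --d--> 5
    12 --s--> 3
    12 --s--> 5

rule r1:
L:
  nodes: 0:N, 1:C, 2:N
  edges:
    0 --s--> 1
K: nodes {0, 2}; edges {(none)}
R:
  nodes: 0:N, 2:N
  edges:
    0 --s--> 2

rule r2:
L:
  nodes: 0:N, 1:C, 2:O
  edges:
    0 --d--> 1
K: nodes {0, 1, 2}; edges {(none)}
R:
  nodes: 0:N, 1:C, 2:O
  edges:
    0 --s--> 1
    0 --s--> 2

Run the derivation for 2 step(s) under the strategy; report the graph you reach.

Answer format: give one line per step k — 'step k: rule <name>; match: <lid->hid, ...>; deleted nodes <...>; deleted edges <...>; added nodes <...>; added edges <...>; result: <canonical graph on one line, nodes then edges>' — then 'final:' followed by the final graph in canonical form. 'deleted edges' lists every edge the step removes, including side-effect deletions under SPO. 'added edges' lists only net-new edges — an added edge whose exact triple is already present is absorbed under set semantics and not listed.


step 1: rule r1; match: 0->6, 1->3, 2->5; deleted nodes 3; deleted edges (6,3,s); (12,3,s); added nodes (none); added edges (6,5,s); result: nodes: 5:N, 6:N, 9:O, 10:C, 12:N, 13:C edges: (6,5,s); (6,12,s); (6,13,d); (9,5,d); (10,5,d); (12,5,s)
step 2: rule r2; match: 0->6, 1->13, 2->9; deleted nodes (none); deleted edges (6,13,d); added nodes (none); added edges (6,9,s); (6,13,s); result: nodes: 5:N, 6:N, 9:O, 10:C, 12:N, 13:C edges: (6,5,s); (6,9,s); (6,12,s); (6,13,s); (9,5,d); (10,5,d); (12,5,s)
final:
nodes: 5:N, 6:N, 9:O, 10:C, 12:N, 13:C
edges: (6,5,s); (6,9,s); (6,12,s); (6,13,s); (9,5,d); (10,5,d); (12,5,s)


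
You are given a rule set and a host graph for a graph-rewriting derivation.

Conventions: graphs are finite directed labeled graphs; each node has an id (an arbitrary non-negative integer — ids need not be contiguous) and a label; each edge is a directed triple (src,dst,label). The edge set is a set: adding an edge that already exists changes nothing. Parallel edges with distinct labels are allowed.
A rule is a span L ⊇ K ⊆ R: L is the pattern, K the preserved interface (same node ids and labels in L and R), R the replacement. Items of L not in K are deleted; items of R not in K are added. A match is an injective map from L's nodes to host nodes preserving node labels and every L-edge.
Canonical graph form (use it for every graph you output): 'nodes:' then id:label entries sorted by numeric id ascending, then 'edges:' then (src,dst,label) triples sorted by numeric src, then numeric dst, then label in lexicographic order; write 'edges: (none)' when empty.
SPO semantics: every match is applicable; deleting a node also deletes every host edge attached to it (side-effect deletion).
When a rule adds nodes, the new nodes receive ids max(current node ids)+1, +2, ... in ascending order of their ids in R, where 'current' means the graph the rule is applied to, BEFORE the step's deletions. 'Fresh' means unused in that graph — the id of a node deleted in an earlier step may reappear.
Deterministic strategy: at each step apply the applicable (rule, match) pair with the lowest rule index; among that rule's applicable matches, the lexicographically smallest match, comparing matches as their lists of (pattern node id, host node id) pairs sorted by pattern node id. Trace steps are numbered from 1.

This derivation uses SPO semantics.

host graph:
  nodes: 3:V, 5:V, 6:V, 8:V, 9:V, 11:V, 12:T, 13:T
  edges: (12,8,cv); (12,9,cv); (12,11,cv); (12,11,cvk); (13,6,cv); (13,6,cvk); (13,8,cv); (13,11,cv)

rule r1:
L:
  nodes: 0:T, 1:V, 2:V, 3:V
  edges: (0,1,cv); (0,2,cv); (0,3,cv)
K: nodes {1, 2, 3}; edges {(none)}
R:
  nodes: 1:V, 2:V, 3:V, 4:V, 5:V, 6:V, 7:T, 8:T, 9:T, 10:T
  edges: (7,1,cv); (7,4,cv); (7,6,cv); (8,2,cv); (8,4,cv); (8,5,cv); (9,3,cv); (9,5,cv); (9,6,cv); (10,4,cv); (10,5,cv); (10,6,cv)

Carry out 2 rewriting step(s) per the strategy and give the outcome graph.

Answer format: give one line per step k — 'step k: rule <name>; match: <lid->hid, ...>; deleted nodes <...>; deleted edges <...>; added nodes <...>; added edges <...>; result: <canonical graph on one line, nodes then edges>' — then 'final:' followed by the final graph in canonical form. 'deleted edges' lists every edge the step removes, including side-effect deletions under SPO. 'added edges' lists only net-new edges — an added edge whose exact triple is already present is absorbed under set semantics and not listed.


step 1: rule r1; match: 0->12, 1->8, 2->9, 3->11; deleted nodes 12; deleted edges (12,8,cv); (12,9,cv); (12,11,cv); (12,11,cvk); added nodes 14, 15, 16, 17, 18, 19, 20; added edges (17,8,cv); (17,14,cv); (17,16,cv); (18,9,cv); (18,14,cv); (18,15,cv); (19,11,cv); (19,15,cv); (19,16,cv); (20,14,cv); (20,15,cv); (20,16,cv); result: nodes: 3:V, 5:V, 6:V, 8:V, 9:V, 11:V, 13:T, 14:V, 15:V, 16:V, 17:T, 18:T, 19:T, 20:T edges: (13,6,cv); (13,6,cvk); (13,8,cv); (13,11,cv); (17,8,cv); (17,14,cv); (17,16,cv); (18,9,cv); (18,14,cv); (18,15,cv); (19,11,cv); (19,15,cv); (19,16,cv); (20,14,cv); (20,15,cv); (20,16,cv)
step 2: rule r1; match: 0->13, 1->6, 2->8, 3->11; deleted nodes 13; deleted edges (13,6,cv); (13,6,cvk); (13,8,cv); (13,11,cv); added nodes 21, 22, 23, 24, 25, 26, 27; added edges (24,6,cv); (24,21,cv); (24,23,cv); (25,8,cv); (25,21,cv); (25,22,cv); (26,11,cv); (26,22,cv); (26,23,cv); (27,21,cv); (27,22,cv); (27,23,cv); result: nodes: 3:V, 5:V, 6:V, 8:V, 9:V, 11:V, 14:V, 15:V, 16:V, 17:T, 18:T, 19:T, 20:T, 21:V, 22:V, 23:V, 24:T, 25:T, 26:T, 27:T edges: (17,8,cv); (17,14,cv); (17,16,cv); (18,9,cv); (18,14,cv); (18,15,cv); (19,11,cv); (19,15,cv); (19,16,cv); (20,14,cv); (20,15,cv); (20,16,cv); (24,6,cv); (24,21,cv); (24,23,cv); (25,8,cv); (25,21,cv); (25,22,cv); (26,11,cv); (26,22,cv); (26,23,cv); (27,21,cv); (27,22,cv); (27,23,cv)
final:
nodes: 3:V, 5:V, 6:V, 8:V, 9:V, 11:V, 14:V, 15:V, 16:V, 17:T, 18:T, 19:T, 20:T, 21:V, 22:V, 23:V, 24:T, 25:T, 26:T, 27:T
edges: (17,8,cv); (17,14,cv); (17,16,cv); (18,9,cv); (18,14,cv); (18,15,cv); (19,11,cv); (19,15,cv); (19,16,cv); (20,14,cv); (20,15,cv); (20,16,cv); (24,6,cv); (24,21,cv); (24,23,cv); (25,8,cv); (25,21,cv); (25,22,cv); (26,11,cv); (26,22,cv); (26,23,cv); (27,21,cv); (27,22,cv); (27,23,cv)


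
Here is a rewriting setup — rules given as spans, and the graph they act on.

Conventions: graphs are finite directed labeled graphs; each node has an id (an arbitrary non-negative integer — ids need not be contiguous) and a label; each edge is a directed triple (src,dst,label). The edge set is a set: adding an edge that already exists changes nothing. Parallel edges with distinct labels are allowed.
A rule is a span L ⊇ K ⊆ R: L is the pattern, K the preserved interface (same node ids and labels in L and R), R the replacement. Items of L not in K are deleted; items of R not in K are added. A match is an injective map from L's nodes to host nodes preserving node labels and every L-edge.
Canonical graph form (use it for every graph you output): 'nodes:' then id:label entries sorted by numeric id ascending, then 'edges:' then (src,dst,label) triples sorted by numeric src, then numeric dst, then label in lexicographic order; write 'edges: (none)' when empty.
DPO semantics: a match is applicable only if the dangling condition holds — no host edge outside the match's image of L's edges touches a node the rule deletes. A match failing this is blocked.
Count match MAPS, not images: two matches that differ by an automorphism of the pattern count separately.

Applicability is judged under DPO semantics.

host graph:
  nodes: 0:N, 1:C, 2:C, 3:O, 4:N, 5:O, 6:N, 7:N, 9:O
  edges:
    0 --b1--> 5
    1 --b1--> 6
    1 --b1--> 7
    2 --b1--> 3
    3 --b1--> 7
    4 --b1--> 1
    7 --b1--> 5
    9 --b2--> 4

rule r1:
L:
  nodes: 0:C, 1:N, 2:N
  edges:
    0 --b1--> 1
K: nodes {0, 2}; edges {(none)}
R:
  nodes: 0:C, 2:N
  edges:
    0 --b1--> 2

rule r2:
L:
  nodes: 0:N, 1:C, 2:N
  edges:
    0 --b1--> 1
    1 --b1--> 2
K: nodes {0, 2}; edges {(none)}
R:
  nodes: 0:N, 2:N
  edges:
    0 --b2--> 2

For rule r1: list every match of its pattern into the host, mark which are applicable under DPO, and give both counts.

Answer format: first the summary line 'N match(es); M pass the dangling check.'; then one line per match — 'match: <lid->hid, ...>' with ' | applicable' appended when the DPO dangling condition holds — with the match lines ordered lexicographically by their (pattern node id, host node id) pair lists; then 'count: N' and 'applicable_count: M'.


6 match(es); 3 pass the dangling check.
match: 0->1, 1->6, 2->0 | applicable
match: 0->1, 1->6, 2->4 | applicable
match: 0->1, 1->6, 2->7 | applicable
match: 0->1, 1->7, 2->0
match: 0->1, 1->7, 2->4
match: 0->1, 1->7, 2->6
count: 6
applicable_count: 3


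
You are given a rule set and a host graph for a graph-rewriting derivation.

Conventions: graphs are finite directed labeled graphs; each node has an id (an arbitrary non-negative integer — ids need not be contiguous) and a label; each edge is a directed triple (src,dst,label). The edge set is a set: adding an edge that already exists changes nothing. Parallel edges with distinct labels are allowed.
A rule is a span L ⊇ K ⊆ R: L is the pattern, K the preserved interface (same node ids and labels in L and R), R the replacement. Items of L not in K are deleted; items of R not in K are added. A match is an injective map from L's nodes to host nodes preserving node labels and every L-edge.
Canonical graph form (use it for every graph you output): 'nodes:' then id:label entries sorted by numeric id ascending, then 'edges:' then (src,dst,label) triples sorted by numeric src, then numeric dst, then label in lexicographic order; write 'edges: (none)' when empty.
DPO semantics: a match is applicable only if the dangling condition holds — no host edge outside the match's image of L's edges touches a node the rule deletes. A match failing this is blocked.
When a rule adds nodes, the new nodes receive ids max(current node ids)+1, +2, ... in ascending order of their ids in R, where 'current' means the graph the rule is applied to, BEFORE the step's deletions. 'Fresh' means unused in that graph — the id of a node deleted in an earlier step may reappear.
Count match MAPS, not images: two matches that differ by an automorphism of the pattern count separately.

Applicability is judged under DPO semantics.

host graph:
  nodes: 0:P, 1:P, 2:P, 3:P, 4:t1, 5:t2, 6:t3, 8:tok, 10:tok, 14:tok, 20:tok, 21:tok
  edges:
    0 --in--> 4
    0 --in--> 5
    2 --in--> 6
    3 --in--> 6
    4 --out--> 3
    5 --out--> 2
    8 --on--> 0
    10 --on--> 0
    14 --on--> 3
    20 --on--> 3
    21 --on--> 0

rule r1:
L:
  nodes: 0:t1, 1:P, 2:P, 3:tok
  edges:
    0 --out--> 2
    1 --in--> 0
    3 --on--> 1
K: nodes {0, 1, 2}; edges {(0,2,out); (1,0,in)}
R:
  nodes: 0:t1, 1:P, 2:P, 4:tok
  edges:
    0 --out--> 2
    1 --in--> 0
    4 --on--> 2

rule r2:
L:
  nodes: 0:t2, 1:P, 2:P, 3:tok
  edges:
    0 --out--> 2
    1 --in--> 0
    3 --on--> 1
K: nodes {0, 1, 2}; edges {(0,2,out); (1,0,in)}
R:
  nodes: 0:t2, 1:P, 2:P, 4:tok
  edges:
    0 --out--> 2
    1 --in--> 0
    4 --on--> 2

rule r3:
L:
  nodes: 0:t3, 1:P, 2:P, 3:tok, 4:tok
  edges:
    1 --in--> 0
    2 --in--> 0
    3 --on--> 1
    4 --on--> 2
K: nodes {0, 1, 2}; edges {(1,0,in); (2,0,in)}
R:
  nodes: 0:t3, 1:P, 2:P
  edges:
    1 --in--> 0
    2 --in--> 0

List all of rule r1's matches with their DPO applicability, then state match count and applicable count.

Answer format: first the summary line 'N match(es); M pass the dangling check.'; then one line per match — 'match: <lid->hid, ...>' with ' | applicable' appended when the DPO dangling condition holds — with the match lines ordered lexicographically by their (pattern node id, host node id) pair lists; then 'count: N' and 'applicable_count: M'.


3 match(es); 3 pass the dangling check.
match: 0->4, 1->0, 2->3, 3->8 | applicable
match: 0->4, 1->0, 2->3, 3->10 | applicable
match: 0->4, 1->0, 2->3, 3->21 | applicable
count: 3
applicable_count: 3


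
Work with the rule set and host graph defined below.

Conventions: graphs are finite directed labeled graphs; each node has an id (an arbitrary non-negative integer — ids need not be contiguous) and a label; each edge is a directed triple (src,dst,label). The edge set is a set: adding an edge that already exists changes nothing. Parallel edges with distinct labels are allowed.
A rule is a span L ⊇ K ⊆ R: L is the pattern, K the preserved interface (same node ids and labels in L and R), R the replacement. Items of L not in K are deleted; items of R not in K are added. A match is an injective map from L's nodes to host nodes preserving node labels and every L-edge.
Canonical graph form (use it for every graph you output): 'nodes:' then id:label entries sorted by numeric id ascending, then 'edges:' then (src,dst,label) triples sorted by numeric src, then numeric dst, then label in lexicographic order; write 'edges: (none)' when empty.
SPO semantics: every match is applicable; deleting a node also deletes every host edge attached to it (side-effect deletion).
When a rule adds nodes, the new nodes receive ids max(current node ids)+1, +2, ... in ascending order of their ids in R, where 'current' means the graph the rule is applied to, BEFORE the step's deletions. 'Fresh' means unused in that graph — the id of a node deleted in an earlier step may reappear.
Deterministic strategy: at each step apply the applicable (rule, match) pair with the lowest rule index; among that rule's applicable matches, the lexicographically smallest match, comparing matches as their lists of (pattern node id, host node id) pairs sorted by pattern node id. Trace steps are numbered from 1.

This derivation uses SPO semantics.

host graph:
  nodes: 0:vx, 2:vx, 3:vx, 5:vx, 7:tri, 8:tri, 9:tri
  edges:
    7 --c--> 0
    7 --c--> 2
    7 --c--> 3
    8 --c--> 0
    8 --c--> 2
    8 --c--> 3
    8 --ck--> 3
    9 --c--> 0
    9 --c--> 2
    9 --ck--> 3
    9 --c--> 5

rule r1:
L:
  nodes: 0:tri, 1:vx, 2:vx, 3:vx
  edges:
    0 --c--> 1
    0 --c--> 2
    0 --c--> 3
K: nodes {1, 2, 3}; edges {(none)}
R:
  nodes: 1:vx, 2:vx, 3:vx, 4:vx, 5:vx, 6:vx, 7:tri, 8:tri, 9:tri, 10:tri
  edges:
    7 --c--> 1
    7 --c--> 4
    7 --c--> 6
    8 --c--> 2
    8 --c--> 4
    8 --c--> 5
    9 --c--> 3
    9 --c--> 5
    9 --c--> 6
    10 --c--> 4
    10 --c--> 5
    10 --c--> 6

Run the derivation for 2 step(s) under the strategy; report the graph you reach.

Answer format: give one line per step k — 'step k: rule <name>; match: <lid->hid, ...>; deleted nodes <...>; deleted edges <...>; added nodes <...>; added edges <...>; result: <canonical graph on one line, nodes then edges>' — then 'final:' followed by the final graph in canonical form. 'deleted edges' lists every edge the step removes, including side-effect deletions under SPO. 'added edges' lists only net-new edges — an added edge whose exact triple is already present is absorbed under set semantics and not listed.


step 1: rule r1; match: 0->7, 1->0, 2->2, 3->3; deleted nodes 7; deleted edges (7,0,c); (7,2,c); (7,3,c); added nodes 10, 11, 12, 13, 14, 15, 16; added edges (13,0,c); (13,10,c); (13,12,c); (14,2,c); (14,10,c); (14,11,c); (15,3,c); (15,11,c); (15,12,c); (16,10,c); (16,11,c); (16,12,c); result: nodes: 0:vx, 2:vx, 3:vx, 5:vx, 8:tri, 9:tri, 10:vx, 11:vx, 12:vx, 13:tri, 14:tri, 15:tri, 16:tri edges: (8,0,c); (8,2,c); (8,3,c); (8,3,ck); (9,0,c); (9,2,c); (9,3,ck); (9,5,c); (13,0,c); (13,10,c); (13,12,c); (14,2,c); (14,10,c); (14,11,c); (15,3,c); (15,11,c); (15,12,c); (16,10,c); (16,11,c); (16,12,c)
step 2: rule r1; match: 0->8, 1->0, 2->2, 3->3; deleted nodes 8; deleted edges (8,0,c); (8,2,c); (8,3,c); (8,3,ck); added nodes 17, 18, 19, 20, 21, 22, 23; added edges (20,0,c); (20,17,c); (20,19,c); (21,2,c); (21,17,c); (21,18,c); (22,3,c); (22,18,c); (22,19,c); (23,17,c); (23,18,c); (23,19,c); result: nodes: 0:vx, 2:vx, 3:vx, 5:vx, 9:tri, 10:vx, 11:vx, 12:vx, 13:tri, 14:tri, 15:tri, 16:tri, 17:vx, 18:vx, 19:vx, 20:tri, 21:tri, 22:tri, 23:tri edges: (9,0,c); (9,2,c); (9,3,ck); (9,5,c); (13,0,c); (13,10,c); (13,12,c); (14,2,c); (14,10,c); (14,11,c); (15,3,c); (15,11,c); (15,12,c); (16,10,c); (16,11,c); (16,12,c); (20,0,c); (20,17,c); (20,19,c); (21,2,c); (21,17,c); (21,18,c); (22,3,c); (22,18,c); (22,19,c); (23,17,c); (23,18,c); (23,19,c)
final:
nodes: 0:vx, 2:vx, 3:vx, 5:vx, 9:tri, 10:vx, 11:vx, 12:vx, 13:tri, 14:tri, 15:tri, 16:tri, 17:vx, 18:vx, 19:vx, 20:tri, 21:tri, 22:tri, 23:tri
edges: (9,0,c); (9,2,c); (9,3,ck); (9,5,c); (13,0,c); (13,10,c); (13,12,c); (14,2,c); (14,10,c); (14,11,c); (15,3,c); (15,11,c); (15,12,c); (16,10,c); (16,11,c); (16,12,c); (20,0,c); (20,17,c); (20,19,c); (21,2,c); (21,17,c); (21,18,c); (22,3,c); (22,18,c); (22,19,c); (23,17,c); (23,18,c); (23,19,c)


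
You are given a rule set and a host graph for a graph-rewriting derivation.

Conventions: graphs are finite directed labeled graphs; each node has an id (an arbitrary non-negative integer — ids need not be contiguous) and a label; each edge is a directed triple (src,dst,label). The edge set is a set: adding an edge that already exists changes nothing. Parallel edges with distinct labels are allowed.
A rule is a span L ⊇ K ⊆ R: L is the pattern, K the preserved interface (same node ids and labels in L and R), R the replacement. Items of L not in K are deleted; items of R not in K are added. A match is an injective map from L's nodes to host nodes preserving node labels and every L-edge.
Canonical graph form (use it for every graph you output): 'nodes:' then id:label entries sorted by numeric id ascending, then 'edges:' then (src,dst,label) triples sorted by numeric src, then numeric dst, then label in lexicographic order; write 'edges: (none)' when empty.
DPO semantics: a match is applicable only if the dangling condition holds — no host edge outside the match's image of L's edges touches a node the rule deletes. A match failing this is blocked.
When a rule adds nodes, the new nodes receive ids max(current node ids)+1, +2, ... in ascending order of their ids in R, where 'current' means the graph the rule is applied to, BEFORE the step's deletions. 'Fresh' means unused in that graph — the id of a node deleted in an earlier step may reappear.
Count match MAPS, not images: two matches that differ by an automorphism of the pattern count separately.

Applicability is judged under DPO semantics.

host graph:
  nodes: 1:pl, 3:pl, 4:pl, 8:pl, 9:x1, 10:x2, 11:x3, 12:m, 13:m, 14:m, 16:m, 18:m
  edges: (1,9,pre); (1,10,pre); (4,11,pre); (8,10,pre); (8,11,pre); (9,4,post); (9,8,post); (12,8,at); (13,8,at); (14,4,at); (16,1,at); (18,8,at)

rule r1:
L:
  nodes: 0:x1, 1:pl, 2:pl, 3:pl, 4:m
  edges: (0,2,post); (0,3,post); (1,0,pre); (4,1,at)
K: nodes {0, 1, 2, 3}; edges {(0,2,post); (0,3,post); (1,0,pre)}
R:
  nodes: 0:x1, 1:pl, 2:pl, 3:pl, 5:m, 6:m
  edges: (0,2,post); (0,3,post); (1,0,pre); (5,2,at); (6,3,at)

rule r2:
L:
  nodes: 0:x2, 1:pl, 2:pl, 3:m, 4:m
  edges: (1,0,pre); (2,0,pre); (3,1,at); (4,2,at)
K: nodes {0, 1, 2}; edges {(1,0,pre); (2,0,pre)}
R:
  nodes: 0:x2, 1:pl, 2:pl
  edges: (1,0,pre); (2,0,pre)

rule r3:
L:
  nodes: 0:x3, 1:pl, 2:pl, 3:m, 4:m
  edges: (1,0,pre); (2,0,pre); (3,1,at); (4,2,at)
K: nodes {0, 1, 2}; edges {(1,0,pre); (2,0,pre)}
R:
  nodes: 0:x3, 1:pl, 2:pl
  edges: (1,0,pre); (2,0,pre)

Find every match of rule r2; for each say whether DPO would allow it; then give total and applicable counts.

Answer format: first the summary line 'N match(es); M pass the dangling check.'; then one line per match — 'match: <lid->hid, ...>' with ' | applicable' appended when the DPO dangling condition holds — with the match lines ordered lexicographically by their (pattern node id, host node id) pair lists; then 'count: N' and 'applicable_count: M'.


6 match(es); 6 pass the dangling check.
match: 0->10, 1->1, 2->8, 3->16, 4->12 | applicable
match: 0->10, 1->1, 2->8, 3->16, 4->13 | applicable
match: 0->10, 1->1, 2->8, 3->16, 4->18 | applicable
match: 0->10, 1->8, 2->1, 3->12, 4->16 | applicable
match: 0->10, 1->8, 2->1, 3->13, 4->16 | applicable
match: 0->10, 1->8, 2->1, 3->18, 4->16 | applicable
count: 6
applicable_count: 6


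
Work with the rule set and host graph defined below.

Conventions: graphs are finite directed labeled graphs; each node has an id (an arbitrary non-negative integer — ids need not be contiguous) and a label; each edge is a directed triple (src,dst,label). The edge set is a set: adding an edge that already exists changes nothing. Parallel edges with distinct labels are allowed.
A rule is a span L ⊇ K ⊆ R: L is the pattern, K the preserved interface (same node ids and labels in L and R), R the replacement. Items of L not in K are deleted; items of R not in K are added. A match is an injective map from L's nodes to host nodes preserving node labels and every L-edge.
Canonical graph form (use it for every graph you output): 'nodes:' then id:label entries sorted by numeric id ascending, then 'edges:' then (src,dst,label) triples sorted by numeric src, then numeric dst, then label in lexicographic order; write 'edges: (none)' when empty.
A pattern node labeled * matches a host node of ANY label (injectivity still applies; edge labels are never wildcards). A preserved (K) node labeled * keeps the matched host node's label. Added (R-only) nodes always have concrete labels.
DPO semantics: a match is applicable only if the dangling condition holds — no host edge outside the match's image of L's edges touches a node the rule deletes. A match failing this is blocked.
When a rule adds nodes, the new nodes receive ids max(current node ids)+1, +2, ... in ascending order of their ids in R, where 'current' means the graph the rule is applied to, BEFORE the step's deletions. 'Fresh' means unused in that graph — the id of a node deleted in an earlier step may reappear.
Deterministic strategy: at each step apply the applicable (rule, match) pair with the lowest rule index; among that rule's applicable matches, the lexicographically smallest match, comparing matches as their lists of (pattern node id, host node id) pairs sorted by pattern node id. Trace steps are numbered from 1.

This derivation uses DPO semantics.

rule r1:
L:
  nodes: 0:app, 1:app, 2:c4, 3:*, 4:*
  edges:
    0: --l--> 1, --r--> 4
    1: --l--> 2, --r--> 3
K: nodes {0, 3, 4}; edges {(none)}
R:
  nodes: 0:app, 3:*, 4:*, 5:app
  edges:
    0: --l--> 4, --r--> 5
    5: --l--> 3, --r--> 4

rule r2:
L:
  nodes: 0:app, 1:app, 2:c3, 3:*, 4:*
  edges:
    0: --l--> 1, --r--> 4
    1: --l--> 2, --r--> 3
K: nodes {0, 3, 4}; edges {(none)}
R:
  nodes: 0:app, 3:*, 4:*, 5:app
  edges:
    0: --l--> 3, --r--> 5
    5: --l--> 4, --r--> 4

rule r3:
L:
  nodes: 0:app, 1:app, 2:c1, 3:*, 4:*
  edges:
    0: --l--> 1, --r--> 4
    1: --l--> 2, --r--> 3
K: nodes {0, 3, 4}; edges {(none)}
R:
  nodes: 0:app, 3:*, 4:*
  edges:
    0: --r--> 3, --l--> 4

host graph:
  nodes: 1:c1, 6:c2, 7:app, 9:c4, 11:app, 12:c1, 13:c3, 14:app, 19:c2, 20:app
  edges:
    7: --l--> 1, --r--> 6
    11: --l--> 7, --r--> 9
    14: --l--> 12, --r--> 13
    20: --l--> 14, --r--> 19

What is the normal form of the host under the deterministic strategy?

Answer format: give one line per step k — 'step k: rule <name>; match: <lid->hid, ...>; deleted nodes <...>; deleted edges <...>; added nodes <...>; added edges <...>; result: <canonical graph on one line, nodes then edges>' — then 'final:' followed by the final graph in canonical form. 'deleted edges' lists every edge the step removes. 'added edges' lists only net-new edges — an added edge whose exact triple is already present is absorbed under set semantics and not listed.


step 1: rule r3; match: 0->11, 1->7, 2->1, 3->6, 4->9; deleted nodes 1, 7; deleted edges (7,1,l); (7,6,r); (11,7,l); (11,9,r); added nodes (none); added edges (11,6,r); (11,9,l); result: nodes: 6:c2, 9:c4, 11:app, 12:c1, 13:c3, 14:app, 19:c2, 20:app edges: (11,6,r); (11,9,l); (14,12,l); (14,13,r); (20,14,l); (20,19,r)
step 2: rule r3; match: 0->20, 1->14, 2->12, 3->13, 4->19; deleted nodes 12, 14; deleted edges (14,12,l); (14,13,r); (20,14,l); (20,19,r); added nodes (none); added edges (20,13,r); (20,19,l); result: nodes: 6:c2, 9:c4, 11:app, 13:c3, 19:c2, 20:app edges: (11,6,r); (11,9,l); (20,13,r); (20,19,l)
final:
nodes: 6:c2, 9:c4, 11:app, 13:c3, 19:c2, 20:app
edges: (11,6,r); (11,9,l); (20,13,r); (20,19,l)


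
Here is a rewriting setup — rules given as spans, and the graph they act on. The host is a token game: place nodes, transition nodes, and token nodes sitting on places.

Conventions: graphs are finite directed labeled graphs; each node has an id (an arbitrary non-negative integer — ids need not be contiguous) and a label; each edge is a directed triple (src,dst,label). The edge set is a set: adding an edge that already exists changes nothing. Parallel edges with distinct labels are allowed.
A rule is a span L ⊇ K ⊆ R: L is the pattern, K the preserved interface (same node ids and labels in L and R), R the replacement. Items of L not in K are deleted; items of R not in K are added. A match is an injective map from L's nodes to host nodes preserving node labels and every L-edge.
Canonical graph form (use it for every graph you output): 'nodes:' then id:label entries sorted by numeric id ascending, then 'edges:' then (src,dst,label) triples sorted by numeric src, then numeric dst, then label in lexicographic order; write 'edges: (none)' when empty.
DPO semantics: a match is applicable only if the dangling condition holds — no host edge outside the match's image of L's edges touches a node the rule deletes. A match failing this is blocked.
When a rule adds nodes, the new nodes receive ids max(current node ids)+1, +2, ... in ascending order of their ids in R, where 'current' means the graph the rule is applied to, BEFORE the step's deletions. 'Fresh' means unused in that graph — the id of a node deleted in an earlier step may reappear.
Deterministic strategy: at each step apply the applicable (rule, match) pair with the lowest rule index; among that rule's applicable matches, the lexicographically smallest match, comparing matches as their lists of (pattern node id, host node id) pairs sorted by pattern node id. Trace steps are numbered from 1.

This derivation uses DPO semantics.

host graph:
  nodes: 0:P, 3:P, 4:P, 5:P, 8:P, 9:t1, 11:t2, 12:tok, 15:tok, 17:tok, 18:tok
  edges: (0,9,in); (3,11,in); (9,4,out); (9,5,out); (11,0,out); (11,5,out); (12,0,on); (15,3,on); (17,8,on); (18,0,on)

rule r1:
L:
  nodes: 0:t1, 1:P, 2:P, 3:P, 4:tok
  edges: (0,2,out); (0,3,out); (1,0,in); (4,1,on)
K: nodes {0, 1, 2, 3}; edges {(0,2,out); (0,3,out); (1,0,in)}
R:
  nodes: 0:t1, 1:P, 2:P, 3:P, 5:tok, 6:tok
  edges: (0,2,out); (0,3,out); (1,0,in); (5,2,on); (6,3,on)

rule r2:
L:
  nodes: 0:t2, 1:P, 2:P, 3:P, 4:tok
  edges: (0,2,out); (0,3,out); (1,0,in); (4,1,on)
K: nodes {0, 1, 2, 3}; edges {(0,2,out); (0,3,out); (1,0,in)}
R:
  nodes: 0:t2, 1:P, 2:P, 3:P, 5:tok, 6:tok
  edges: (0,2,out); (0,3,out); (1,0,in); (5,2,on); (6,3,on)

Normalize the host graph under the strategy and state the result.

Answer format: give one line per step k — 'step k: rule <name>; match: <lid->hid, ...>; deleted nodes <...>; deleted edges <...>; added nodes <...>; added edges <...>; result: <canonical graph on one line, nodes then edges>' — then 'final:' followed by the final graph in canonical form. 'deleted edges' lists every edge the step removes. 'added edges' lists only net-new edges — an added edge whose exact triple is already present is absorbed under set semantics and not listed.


step 1: rule r1; match: 0->9, 1->0, 2->4, 3->5, 4->12; deleted nodes 12; deleted edges (12,0,on); added nodes 19, 20; added edges (19,4,on); (20,5,on); result: nodes: 0:P, 3:P, 4:P, 5:P, 8:P, 9:t1, 11:t2, 15:tok, 17:tok, 18:tok, 19:tok, 20:tok edges: (0,9,in); (3,11,in); (9,4,out); (9,5,out); (11,0,out); (11,5,out); (15,3,on); (17,8,on); (18,0,on); (19,4,on); (20,5,on)
step 2: rule r1; match: 0->9, 1->0, 2->4, 3->5, 4->18; deleted nodes 18; deleted edges (18,0,on); added nodes 21, 22; added edges (21,4,on); (22,5,on); result: nodes: 0:P, 3:P, 4:P, 5:P, 8:P, 9:t1, 11:t2, 15:tok, 17:tok, 19:tok, 20:tok, 21:tok, 22:tok edges: (0,9,in); (3,11,in); (9,4,out); (9,5,out); (11,0,out); (11,5,out); (15,3,on); (17,8,on); (19,4,on); (20,5,on); (21,4,on); (22,5,on)
step 3: rule r2; match: 0->11, 1->3, 2->0, 3->5, 4->15; deleted nodes 15; deleted edges (15,3,on); added nodes 23, 24; added edges (23,0,on); (24,5,on); result: nodes: 0:P, 3:P, 4:P, 5:P, 8:P, 9:t1, 11:t2, 17:tok, 19:tok, 20:tok, 21:tok, 22:tok, 23:tok, 24:tok edges: (0,9,in); (3,11,in); (9,4,out); (9,5,out); (11,0,out); (11,5,out); (17,8,on); (19,4,on); (20,5,on); (21,4,on); (22,5,on); (23,0,on); (24,5,on)
step 4: rule r1; match: 0->9, 1->0, 2->4, 3->5, 4->23; deleted nodes 23; deleted edges (23,0,on); added nodes 25, 26; added edges (25,4,on); (26,5,on); result: nodes: 0:P, 3:P, 4:P, 5:P, 8:P, 9:t1, 11:t2, 17:tok, 19:tok, 20:tok, 21:tok, 22:tok, 24:tok, 25:tok, 26:tok edges: (0,9,in); (3,11,in); (9,4,out); (9,5,out); (11,0,out); (11,5,out); (17,8,on); (19,4,on); (20,5,on); (21,4,on); (22,5,on); (24,5,on); (25,4,on); (26,5,on)
final:
nodes: 0:P, 3:P, 4:P, 5:P, 8:P, 9:t1, 11:t2, 17:tok, 19:tok, 20:tok, 21:tok, 22:tok, 24:tok, 25:tok, 26:tok
edges: (0,9,in); (3,11,in); (9,4,out); (9,5,out); (11,0,out); (11,5,out); (17,8,on); (19,4,on); (20,5,on); (21,4,on); (22,5,on); (24,5,on); (25,4,on); (26,5,on)


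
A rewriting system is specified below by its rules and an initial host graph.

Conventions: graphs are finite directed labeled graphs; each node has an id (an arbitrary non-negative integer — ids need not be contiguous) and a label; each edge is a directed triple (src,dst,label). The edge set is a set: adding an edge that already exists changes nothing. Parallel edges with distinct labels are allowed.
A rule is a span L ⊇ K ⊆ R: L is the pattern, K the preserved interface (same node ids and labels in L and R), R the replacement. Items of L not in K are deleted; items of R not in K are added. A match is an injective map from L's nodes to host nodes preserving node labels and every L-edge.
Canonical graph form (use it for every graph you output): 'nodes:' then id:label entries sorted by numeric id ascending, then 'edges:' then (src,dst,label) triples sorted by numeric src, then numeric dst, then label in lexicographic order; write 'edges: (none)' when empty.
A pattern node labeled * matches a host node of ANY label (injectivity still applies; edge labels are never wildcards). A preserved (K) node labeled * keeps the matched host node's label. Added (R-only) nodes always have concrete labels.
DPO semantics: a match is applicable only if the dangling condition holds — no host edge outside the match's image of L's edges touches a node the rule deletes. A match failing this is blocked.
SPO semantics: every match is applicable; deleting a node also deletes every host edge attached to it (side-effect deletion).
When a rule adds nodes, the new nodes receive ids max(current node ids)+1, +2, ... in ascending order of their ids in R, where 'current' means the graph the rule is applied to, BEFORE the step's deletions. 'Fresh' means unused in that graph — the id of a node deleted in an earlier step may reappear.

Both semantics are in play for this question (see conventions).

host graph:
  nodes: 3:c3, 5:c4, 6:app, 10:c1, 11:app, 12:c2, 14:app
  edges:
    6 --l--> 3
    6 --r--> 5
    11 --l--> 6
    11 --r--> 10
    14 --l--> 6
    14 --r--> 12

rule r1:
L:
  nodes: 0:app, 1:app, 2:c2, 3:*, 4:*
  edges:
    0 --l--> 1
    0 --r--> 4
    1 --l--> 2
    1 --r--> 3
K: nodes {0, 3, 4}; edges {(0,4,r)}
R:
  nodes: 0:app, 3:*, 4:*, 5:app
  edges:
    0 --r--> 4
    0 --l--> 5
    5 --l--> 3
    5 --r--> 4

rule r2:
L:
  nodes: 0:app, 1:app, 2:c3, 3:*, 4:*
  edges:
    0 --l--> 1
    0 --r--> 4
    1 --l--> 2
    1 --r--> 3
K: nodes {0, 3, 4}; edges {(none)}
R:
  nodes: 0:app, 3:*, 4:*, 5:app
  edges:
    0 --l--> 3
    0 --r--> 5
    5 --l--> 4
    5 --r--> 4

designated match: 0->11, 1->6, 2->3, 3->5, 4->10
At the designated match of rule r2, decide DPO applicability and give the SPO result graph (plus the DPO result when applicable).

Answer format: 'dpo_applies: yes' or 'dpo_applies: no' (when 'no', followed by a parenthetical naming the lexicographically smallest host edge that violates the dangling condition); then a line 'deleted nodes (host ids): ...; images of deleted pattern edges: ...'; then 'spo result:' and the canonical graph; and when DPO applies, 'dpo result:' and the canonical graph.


dpo_applies: no
(the rule deletes node 6, which keeps host edge (14,6,l) outside the match image — the dangling condition fails, DPO blocks; SPO proceeds and side-deletes such edges)
deleted nodes (host ids): 3, 6; images of deleted pattern edges: (6,3,l); (6,5,r); (11,6,l); (11,10,r)
spo result:
nodes: 5:c4, 10:c1, 11:app, 12:c2, 14:app, 15:app
edges: (11,5,l); (11,15,r); (14,12,r); (15,10,l); (15,10,r)
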